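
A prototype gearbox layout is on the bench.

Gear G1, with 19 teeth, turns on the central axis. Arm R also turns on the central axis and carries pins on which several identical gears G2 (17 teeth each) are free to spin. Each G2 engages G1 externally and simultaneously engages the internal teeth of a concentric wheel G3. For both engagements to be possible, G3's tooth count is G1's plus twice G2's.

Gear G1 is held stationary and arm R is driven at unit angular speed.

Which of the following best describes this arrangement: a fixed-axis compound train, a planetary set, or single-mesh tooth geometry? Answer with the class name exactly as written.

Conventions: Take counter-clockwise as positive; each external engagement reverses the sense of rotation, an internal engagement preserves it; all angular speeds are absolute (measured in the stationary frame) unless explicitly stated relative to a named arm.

planetary set

recognized (axles ride arm R): planetary set, 19/17/53 teeth
classification: planetary set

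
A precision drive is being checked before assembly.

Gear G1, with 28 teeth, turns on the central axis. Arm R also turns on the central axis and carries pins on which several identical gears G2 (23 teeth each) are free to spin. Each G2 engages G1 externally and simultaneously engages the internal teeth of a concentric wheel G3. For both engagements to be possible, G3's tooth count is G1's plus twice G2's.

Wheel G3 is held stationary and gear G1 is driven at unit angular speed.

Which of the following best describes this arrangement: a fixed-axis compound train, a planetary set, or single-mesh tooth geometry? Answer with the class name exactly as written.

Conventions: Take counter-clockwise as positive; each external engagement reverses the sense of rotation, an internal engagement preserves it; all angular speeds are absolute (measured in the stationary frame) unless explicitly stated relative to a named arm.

planetary set

planetary set (28T centre, 23T on arm, 74T internal) — Willis relation
classification: planetary set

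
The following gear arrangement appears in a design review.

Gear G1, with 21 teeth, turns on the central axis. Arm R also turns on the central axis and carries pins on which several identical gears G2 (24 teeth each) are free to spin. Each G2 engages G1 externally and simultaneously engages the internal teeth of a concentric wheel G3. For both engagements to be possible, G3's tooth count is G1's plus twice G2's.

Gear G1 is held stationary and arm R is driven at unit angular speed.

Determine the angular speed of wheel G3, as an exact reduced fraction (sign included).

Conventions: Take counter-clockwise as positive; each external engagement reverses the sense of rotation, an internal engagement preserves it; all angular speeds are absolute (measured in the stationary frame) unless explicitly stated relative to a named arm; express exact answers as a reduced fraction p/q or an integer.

30/23

class = planetary set [G3 = 21+2·24 = 69; Willis about the carrier]
ring teeth: 21 + 2·24 = 69
21(ω_sun−ω_arm) = −69(ω_ring−ω_arm),  ω_sun = 0, ω_arm = 1
ω_ring = 1 − (21/69)(0−1) = 30/23
exact speed ratio = 30/23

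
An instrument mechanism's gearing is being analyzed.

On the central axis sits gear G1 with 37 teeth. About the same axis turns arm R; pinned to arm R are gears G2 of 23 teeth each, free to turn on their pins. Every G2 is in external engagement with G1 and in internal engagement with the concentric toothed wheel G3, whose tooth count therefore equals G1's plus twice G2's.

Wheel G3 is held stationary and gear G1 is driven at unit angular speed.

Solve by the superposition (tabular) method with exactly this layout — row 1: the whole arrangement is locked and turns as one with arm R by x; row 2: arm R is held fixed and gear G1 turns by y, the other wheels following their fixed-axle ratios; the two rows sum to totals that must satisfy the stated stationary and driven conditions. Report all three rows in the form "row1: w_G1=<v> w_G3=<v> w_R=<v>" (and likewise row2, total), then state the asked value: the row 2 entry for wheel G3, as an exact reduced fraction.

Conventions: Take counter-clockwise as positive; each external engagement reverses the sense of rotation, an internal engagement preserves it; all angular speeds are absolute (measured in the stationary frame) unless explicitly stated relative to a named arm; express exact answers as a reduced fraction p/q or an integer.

topology: planetary set — G1 37T / G2 23T / G3 83T, arm = carrier (Willis)
superposition row 1 [locked train]: every member turns x
row 2: sun turns y, ring = −(37/83)·y, arm 0
boundary: total ω_ring = x − (37/83)·y = 0 and total ω_sun = x + y = 1  ⇒  y = 83/120, x = 37/120
row 2 ring = −(37/83)·83/120 = -37/120
totals (row 1 + row 2): sun 37/120 + 83/120 = 1, ring 37/120 + (-37/120) = 0, arm 37/120 + 0 = 37/120
asked cell (row2, ring) = -37/120

row1: w_G1=37/120 w_G3=37/120 w_R=37/120
row2: w_G1=83/120 w_G3=-37/120 w_R=0
total: w_G1=1 w_G3=0 w_R=37/120
asked value: -37/120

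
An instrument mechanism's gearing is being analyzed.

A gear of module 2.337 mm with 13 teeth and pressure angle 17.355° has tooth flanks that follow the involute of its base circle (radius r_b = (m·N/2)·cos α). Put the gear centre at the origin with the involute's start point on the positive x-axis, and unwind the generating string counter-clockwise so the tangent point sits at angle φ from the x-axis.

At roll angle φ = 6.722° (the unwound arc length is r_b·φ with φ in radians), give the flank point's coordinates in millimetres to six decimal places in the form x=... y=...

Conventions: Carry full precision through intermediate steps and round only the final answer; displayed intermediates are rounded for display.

recognized (one wheel, involute flank): single-mesh tooth geometry, m = 2.337, N = 13
pitch radius r_p = m·N/2 = 2.337·13/2 = 15.190500
base radius r_b = r_p·cos α = 15.190500·cos 17.355° = 14.498951
roll angle φ = 6.722° = 0.11732103 rad
x = r_b·(cos φ + φ·sin φ) = 14.598391
y = r_b·(sin φ − φ·cos φ) = 0.007794

x=14.598391 y=0.007794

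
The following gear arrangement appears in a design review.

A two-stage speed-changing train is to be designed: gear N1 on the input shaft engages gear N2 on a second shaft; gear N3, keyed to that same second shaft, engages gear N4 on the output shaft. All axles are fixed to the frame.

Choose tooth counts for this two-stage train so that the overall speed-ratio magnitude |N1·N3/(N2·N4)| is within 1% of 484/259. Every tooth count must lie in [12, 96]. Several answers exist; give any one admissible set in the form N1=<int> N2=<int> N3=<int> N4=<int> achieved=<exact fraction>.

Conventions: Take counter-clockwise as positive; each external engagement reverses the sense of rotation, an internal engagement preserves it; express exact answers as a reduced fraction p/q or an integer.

N1=22 N2=14 N3=44 N4=37 achieved=484/259

design class (target 484/259): fixed-axis compound train
target = 484/259 in lowest terms: an exact hit needs N1·N3 = k·484 and N2·N4 = k·259 for one integer k, every count in [12, 96]; additionally prefer no 1:1 stage (N1 ≠ N2, N3 ≠ N4)
k = 1: no 1:1-free in-range split of k·484 and k·259 into factor pairs; take k = 2
k = 2: N1·N3 = 968 = 22·44, N2·N4 = 518 = 14·37
achieved = 22·44/(14·37) = 484/259; |achieved − target| = 0 ≤ 121/6475 ✓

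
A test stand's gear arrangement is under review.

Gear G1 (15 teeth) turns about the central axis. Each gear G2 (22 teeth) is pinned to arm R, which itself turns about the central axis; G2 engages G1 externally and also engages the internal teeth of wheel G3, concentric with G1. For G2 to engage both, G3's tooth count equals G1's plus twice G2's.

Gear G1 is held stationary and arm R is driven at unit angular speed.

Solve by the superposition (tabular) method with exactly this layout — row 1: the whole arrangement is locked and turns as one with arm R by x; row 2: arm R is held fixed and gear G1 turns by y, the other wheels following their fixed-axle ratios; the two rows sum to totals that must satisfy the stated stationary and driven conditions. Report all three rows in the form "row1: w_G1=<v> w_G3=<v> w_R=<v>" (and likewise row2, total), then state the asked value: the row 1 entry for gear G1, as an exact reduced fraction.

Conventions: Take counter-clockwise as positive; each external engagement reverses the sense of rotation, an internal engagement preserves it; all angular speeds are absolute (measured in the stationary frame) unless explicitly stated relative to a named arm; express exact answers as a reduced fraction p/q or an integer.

topology: planetary set — G1 15T / G2 22T / G3 59T, arm = carrier (Willis)
row 1 (train locked, turned with arm): all members turn x
row 2: sun turns y, ring = −(15/59)·y, arm 0
boundary: total ω_sun = x + y = 0 and total ω_arm = x = 1  ⇒  y = -1, x = 1
row 2 ring = −(15/59)·(-1) = 15/59
totals (row 1 + row 2): sun 1 + (-1) = 0, ring 1 + 15/59 = 74/59, arm 1 + 0 = 1
asked cell (row1, sun) = 1

row1: w_G1=1 w_G3=1 w_R=1
row2: w_G1=-1 w_G3=15/59 w_R=0
total: w_G1=0 w_G3=74/59 w_R=1
asked value: 1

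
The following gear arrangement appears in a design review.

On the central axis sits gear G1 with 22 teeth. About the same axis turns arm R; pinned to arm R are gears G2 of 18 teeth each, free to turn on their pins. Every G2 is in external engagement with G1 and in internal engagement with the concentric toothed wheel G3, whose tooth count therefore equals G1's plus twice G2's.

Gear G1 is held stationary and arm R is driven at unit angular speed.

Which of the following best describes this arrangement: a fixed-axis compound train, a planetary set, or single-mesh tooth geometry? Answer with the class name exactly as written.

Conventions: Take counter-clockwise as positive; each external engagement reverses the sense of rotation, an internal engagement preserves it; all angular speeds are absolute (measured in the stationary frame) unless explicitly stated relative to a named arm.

planetary set (22T centre, 18T on arm, 58T internal) — Willis relation
classification: planetary set

planetary set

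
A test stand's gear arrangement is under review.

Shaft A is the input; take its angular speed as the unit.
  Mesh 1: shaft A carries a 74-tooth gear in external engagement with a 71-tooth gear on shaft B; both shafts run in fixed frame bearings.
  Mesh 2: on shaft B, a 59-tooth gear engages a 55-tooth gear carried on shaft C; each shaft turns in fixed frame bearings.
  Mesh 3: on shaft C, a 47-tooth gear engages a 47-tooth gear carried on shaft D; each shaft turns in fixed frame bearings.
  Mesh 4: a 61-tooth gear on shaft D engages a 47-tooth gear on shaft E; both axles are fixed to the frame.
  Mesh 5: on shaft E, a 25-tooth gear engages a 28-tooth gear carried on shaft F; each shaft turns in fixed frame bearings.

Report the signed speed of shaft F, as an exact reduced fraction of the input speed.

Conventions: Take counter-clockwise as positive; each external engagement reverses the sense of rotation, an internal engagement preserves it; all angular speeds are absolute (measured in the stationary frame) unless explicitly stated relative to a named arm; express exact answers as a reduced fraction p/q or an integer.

-665815/513898

5-mesh fixed-axis compound train (all bearings frame-fixed)
mesh 1 [74T→71T]: |ω|/ω_in = 1×74/71 = 74/71, sense flips to −
mesh 2 [59T→55T]: |ω|/ω_in = (74/71)×59/55 = 4366/3905, sense flips to +
mesh 3 [47T→47T]: |ω|/ω_in = (4366/3905)×47/47 = 4366/3905, sense flips to −
mesh 4 [61T→47T]: |ω|/ω_in = (4366/3905)×61/47 = 266326/183535, sense flips to +
mesh 5 [25T→28T]: |ω|/ω_in = (266326/183535)×25/28 = 665815/513898, sense flips to −
signed output speed (× input speed) = -665815/513898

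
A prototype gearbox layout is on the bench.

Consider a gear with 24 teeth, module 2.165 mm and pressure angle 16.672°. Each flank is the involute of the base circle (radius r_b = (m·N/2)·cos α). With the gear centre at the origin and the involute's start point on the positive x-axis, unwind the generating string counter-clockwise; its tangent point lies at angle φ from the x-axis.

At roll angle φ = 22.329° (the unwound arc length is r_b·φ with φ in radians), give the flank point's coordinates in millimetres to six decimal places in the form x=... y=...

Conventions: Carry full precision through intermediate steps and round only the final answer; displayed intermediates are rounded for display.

recognized (one wheel, involute flank): single-mesh tooth geometry, m = 2.165, N = 24
pitch radius r_p = m·N/2 = 2.165·24/2 = 25.980000
base radius r_b = r_p·cos α = 25.980000·cos 16.672° = 24.887874
roll angle φ = 22.329° = 0.38971457 rad
x = r_b·(cos φ + φ·sin φ) = 26.706670
y = r_b·(sin φ − φ·cos φ) = 0.483611

x=26.706670 y=0.483611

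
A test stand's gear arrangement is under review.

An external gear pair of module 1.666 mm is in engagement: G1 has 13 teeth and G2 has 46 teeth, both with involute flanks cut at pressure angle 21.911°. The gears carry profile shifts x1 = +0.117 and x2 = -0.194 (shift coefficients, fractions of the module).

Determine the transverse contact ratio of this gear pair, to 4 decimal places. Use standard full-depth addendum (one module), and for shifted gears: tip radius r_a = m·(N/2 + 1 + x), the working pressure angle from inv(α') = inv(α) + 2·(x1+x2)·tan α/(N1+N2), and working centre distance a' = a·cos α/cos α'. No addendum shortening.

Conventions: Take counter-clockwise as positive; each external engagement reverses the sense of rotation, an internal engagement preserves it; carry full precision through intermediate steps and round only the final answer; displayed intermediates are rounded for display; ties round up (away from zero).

1.5126

topology: single-mesh involute geometry — m = 1.666, 13T/46T pair
base radii: r_b1 = 10.046763, r_b2 = 35.550085
tip radii: r_a1 = 12.689922, r_a2 = 39.660796
inv(α') = inv(21.911°) + 2·(+0.117-0.194)·tan α/(13+46) = 0.01875150  ⇒  α' = 21.53200°
a' = a·cos α / cos α' = 49.1470·cos 21.911°/cos 21.53200° = 49.017657
action lengths: √(r_a1²−r_b1²) = 7.752204, √(r_a2²−r_b2²) = 17.583236
base pitch p_b = π·m·cos α = 4.855821
CR = (7.752204 + 17.583236 − 49.017657·sin 21.53200°)/4.855821 = 1.512605
contact ratio ≈ 1.5126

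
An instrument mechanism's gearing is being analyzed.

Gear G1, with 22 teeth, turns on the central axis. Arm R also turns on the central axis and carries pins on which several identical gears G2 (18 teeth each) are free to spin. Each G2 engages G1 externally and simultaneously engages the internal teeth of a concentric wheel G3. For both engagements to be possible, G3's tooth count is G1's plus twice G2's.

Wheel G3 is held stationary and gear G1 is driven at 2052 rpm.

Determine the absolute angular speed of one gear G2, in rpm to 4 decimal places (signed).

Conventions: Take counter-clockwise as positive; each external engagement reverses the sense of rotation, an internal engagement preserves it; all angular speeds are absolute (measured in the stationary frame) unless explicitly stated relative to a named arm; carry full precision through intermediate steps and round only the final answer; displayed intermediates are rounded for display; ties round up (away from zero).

topology: planetary set — G1 22T / G2 18T / G3 58T, arm = carrier (Willis)
normalise by the input: solve with ω_sun = 1, then scale by 2052 rpm
ring teeth: 22 + 2·18 = 58
22(ω_sun−ω_arm) = −58(ω_ring−ω_arm),  ω_ring = 0, ω_sun = 1
22(1−ω_arm) = −58(0−ω_arm)  ⇒  80·ω_arm = 22  ⇒  ω_arm = 11/40
sun–planet mesh: 22·(1−11/40) = −18·(ω_p−ω_arm)  ⇒  ω_p−ω_arm = -319/360
ω_p = 11/40 − 319/360 = -11/18
scale: ω_p = -11/18 × 2052 rpm = -1254.0000 rpm

-1254.0000 rpm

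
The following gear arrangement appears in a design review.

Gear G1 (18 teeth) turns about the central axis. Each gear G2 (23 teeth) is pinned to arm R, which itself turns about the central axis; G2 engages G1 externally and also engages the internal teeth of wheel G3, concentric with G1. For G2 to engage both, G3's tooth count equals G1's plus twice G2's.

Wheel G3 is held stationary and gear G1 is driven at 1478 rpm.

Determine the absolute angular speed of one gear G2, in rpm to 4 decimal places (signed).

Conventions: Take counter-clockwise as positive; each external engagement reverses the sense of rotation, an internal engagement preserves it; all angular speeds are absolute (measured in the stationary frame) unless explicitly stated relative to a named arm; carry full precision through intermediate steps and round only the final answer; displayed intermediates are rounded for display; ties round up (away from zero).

planetary set (18T centre, 23T on arm, 64T internal) — Willis relation
normalise by the input: solve with ω_sun = 1, then scale by 1478 rpm
ring teeth: 18 + 2·23 = 64
18(ω_sun−ω_arm) = −64(ω_ring−ω_arm),  ω_ring = 0, ω_sun = 1
18(1−ω_arm) = −64(0−ω_arm)  ⇒  82·ω_arm = 18  ⇒  ω_arm = 9/41
sun–planet mesh: 18·(1−9/41) = −23·(ω_p−ω_arm)  ⇒  ω_p−ω_arm = -576/943
ω_p = 9/41 − 576/943 = -9/23
scale: ω_p = -9/23 × 1478 rpm = -578.3478 rpm

-578.3478 rpm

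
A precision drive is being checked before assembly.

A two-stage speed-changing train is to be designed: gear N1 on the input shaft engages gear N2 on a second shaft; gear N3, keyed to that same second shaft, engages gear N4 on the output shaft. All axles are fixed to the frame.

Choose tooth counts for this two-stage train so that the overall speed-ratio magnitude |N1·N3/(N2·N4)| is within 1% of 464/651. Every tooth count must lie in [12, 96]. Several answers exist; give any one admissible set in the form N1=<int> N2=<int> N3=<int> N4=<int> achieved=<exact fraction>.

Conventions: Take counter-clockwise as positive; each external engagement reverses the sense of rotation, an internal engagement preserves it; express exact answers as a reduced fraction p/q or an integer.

N1=16 N2=21 N3=29 N4=31 achieved=464/651

topology: fixed-axis compound train — 2 stages, target 464/651
target = 464/651 in lowest terms: an exact hit needs N1·N3 = k·464 and N2·N4 = k·651 for one integer k, every count in [12, 96]; additionally prefer no 1:1 stage (N1 ≠ N2, N3 ≠ N4)
k = 1: N1·N3 = 464 = 16·29, N2·N4 = 651 = 21·31
achieved = 16·29/(21·31) = 464/651; |achieved − target| = 0 ≤ 116/16275 ✓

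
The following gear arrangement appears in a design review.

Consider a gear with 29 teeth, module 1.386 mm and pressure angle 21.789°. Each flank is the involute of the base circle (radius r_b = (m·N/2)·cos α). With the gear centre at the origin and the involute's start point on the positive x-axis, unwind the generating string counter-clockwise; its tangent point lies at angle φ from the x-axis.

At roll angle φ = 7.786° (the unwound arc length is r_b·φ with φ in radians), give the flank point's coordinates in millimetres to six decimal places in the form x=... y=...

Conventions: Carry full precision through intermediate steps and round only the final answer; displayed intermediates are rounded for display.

class = single-mesh tooth geometry [base-circle involute, m = 1.386, 29T]
pitch radius r_p = m·N/2 = 1.386·29/2 = 20.097000
base radius r_b = r_p·cos α = 20.097000·cos 21.789° = 18.661212
roll angle φ = 7.786° = 0.13589134 rad
x = r_b·(cos φ + φ·sin φ) = 18.832721
y = r_b·(sin φ − φ·cos φ) = 0.015581

x=18.832721 y=0.015581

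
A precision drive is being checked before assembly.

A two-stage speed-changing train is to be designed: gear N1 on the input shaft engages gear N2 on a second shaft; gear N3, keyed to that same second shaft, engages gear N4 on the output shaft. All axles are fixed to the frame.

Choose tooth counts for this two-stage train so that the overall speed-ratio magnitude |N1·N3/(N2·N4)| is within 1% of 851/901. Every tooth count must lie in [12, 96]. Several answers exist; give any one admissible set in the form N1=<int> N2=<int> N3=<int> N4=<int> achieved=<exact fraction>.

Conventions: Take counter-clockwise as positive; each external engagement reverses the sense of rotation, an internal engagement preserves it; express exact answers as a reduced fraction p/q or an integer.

N1=23 N2=17 N3=37 N4=53 achieved=851/901

design class (target 851/901): fixed-axis compound train
target = 851/901 in lowest terms: an exact hit needs N1·N3 = k·851 and N2·N4 = k·901 for one integer k, every count in [12, 96]; additionally prefer no 1:1 stage (N1 ≠ N2, N3 ≠ N4)
k = 1: N1·N3 = 851 = 23·37, N2·N4 = 901 = 17·53
achieved = 23·37/(17·53) = 851/901; |achieved − target| = 0 ≤ 851/90100 ✓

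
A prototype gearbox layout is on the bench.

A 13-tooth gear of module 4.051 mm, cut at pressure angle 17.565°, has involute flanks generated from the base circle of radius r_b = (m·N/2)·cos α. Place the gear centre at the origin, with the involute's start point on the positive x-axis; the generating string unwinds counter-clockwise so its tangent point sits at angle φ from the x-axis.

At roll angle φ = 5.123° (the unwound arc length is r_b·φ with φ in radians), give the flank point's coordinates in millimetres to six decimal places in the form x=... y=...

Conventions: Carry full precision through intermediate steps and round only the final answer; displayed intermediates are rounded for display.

x=25.203947 y=0.005977

single-mesh involute tooth geometry (13T wheel at module 4.051)
pitch radius r_p = m·N/2 = 4.051·13/2 = 26.331500
base radius r_b = r_p·cos α = 26.331500·cos 17.565° = 25.103799
roll angle φ = 5.123° = 0.08941322 rad
x = r_b·(cos φ + φ·sin φ) = 25.203947
y = r_b·(sin φ − φ·cos φ) = 0.005977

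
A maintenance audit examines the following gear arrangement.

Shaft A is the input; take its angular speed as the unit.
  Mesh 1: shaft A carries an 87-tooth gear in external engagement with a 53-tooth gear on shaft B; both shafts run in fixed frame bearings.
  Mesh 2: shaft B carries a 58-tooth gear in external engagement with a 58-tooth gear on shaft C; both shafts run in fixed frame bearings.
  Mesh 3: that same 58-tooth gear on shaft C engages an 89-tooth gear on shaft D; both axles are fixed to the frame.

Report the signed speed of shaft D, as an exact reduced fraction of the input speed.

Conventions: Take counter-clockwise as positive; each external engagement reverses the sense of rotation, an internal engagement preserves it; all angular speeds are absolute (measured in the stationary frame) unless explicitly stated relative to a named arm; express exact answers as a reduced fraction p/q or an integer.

3-mesh fixed-axis compound train (all bearings frame-fixed)
mesh 1 [87T→53T]: |ω|/ω_in = 1×87/53 = 87/53, sense flips to −
mesh 2 [58T→58T]: |ω|/ω_in = (87/53)×58/58 = 87/53, sense flips to +
mesh 3 [58T→89T]: |ω|/ω_in = (87/53)×58/89 = 5046/4717, sense flips to −
signed output speed (× input speed) = -5046/4717

-5046/4717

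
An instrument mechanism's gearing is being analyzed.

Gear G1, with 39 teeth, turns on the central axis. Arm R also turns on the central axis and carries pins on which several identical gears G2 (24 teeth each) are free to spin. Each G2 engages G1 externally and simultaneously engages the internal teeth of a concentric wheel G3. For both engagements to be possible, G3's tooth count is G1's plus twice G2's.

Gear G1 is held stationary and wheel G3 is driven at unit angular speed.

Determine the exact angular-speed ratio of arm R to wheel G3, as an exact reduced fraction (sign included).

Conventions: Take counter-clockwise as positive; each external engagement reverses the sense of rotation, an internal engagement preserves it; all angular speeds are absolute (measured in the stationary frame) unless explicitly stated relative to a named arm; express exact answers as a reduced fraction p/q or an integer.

29/42

topology: planetary set — G1 39T / G2 24T / G3 87T, arm = carrier (Willis)
ring teeth: 39 + 2·24 = 87
39(ω_sun−ω_arm) = −87(ω_ring−ω_arm),  ω_sun = 0, ω_ring = 1
39(0−ω_arm) = −87(1−ω_arm)  ⇒  126·ω_arm = 87  ⇒  ω_arm = 29/42
ω_out/ω_in = 29/42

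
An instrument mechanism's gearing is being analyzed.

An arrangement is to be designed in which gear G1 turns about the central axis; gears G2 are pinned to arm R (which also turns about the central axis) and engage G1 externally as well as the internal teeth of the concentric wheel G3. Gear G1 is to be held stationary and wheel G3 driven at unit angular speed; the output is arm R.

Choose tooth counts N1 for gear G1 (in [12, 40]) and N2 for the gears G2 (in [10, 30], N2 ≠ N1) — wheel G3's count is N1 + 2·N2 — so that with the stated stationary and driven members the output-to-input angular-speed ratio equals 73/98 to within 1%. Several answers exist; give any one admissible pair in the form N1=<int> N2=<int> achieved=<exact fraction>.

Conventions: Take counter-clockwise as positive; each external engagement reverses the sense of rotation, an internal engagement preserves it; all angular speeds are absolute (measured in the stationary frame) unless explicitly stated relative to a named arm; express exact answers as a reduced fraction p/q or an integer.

design class (target 73/98): planetary set
Willis with ω_sun = 0: ω_arm/ω_ring = N3/(N1+N3); set equal to 73/98  ⇒  N3/N1 = (73/98)/(1 − 73/98) = 73/25
N3 = N1 + 2·N2  ⇒  N2/N1 = (N3/N1 − 1)/2 = (73/25 − 1)/2 = 24/25
smallest multiple with N1 ≥ 12 and N2 ≥ 10: k = 1  ⇒  N1 = 1·25 = 25, N2 = 1·24 = 24 (N1 ≤ 40, N2 ≤ 30, N2 ≠ N1 ✓), N3 = 25 + 2·24 = 73
check: N3/(N1+N3) with N1 = 25, N3 = 73 gives 73/98; |achieved − target| = 0 ≤ 73/9800 ✓

N1=25 N2=24 achieved=73/98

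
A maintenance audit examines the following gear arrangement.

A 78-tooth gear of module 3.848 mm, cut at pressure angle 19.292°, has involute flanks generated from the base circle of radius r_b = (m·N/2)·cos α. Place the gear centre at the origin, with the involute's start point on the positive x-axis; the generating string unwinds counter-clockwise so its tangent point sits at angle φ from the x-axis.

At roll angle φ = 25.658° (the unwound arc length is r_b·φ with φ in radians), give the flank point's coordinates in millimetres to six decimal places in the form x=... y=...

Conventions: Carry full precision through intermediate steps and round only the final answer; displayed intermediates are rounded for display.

x=155.143586 y=4.155719

topology: single-mesh involute geometry — m = 3.848, N = 78
pitch radius r_p = m·N/2 = 3.848·78/2 = 150.072000
base radius r_b = r_p·cos α = 150.072000·cos 19.292° = 141.645021
roll angle φ = 25.658° = 0.44781658 rad
x = r_b·(cos φ + φ·sin φ) = 155.143586
y = r_b·(sin φ − φ·cos φ) = 4.155719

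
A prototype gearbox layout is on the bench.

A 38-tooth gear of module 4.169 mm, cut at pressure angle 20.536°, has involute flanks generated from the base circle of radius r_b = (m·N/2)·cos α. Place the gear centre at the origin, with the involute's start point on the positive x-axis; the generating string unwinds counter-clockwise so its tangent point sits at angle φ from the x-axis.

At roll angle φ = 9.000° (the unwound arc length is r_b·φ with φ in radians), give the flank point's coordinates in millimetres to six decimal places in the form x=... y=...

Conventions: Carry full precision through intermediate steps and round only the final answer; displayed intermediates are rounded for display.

x=75.086785 y=0.095595

single-mesh involute tooth geometry (38T wheel at module 4.169)
pitch radius r_p = m·N/2 = 4.169·38/2 = 79.211000
base radius r_b = r_p·cos α = 79.211000·cos 20.536° = 74.177296
roll angle φ = 9.000° = 0.15707963 rad
x = r_b·(cos φ + φ·sin φ) = 75.086785
y = r_b·(sin φ − φ·cos φ) = 0.095595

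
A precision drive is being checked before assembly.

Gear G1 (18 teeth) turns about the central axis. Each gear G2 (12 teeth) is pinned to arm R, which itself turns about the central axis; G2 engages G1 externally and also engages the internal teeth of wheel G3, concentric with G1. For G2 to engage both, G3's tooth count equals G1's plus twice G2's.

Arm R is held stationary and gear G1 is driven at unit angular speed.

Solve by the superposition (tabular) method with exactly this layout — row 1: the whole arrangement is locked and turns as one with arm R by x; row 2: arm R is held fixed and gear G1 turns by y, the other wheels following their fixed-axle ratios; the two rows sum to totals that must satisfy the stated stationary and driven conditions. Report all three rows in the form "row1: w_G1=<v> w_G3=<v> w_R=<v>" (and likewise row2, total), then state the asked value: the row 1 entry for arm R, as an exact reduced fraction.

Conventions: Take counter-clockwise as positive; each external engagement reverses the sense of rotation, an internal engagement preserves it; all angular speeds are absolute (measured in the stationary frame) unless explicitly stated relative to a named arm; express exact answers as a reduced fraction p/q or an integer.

topology: planetary set — G1 18T / G2 12T / G3 42T, arm = carrier (Willis)
row 1 — lock + rotate with arm: ω_sun = ω_ring = ω_arm = x
row 2: sun turns y, ring = −(18/42)·y, arm 0
boundary: total ω_arm = x = 0 and total ω_sun = x + y = 1  ⇒  y = 1, x = 0
row 2 ring = −(18/42)·1 = -3/7
totals (row 1 + row 2): sun 0 + 1 = 1, ring 0 + (-3/7) = -3/7, arm 0 + 0 = 0
asked cell (row1, arm) = 0

row1: w_G1=0 w_G3=0 w_R=0
row2: w_G1=1 w_G3=-3/7 w_R=0
total: w_G1=1 w_G3=-3/7 w_R=0
asked value: 0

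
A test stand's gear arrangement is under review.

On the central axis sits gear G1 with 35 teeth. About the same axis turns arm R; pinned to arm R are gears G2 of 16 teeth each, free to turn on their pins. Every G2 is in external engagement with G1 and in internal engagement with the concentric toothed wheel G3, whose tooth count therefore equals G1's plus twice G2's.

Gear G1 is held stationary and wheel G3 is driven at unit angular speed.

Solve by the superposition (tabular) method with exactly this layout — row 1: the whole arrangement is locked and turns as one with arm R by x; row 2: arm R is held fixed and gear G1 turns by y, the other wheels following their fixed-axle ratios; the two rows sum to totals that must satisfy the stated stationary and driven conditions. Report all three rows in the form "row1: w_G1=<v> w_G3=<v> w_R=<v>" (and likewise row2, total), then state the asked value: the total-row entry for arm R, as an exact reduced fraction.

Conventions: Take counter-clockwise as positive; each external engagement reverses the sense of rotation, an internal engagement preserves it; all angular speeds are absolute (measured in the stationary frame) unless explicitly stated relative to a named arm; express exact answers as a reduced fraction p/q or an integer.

row1: w_G1=67/102 w_G3=67/102 w_R=67/102
row2: w_G1=-67/102 w_G3=35/102 w_R=0
total: w_G1=0 w_G3=1 w_R=67/102
asked value: 67/102

class = planetary set [G3 = 35+2·16 = 67; Willis about the carrier]
row 1 (train locked, turned with arm): all members turn x
row 2: sun turns y, ring = −(35/67)·y, arm 0
boundary: total ω_sun = x + y = 0 and total ω_ring = x − (35/67)·y = 1  ⇒  y = -67/102, x = 67/102
row 2 ring = −(35/67)·(-67/102) = 35/102
totals (row 1 + row 2): sun 67/102 + (-67/102) = 0, ring 67/102 + 35/102 = 1, arm 67/102 + 0 = 67/102
asked cell (total, arm) = 67/102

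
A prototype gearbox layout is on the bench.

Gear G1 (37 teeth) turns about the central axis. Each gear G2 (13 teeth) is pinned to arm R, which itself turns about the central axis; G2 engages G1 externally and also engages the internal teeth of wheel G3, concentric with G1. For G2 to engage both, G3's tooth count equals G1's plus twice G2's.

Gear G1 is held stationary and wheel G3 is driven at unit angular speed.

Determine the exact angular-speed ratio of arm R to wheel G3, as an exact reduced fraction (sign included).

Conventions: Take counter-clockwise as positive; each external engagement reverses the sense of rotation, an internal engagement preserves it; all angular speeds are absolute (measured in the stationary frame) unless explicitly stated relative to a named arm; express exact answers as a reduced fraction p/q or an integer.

class = planetary set [G3 = 37+2·13 = 63; Willis about the carrier]
ring teeth: 37 + 2·13 = 63
37(ω_sun−ω_arm) = −63(ω_ring−ω_arm),  ω_sun = 0, ω_ring = 1
37(0−ω_arm) = −63(1−ω_arm)  ⇒  100·ω_arm = 63  ⇒  ω_arm = 63/100
ω_out/ω_in = 63/100

63/100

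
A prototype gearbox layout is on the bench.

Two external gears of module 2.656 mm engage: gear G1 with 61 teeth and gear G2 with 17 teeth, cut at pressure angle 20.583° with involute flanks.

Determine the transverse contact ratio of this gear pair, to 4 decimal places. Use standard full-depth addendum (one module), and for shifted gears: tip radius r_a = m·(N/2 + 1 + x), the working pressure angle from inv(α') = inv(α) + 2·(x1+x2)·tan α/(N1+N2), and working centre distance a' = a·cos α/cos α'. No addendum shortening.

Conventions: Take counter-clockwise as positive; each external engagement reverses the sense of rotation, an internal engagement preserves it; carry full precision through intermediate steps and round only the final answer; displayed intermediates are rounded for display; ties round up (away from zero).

recognized (one external pair, fixed centres): single-mesh tooth geometry, m = 2.656, N1 = 61, N2 = 17
base radii: r_b1 = 75.836764, r_b2 = 21.134836
tip radii: r_a1 = 83.664000, r_a2 = 25.232000
no profile shift: α' = α, a' = a
action lengths: √(r_a1²−r_b1²) = 35.333413, √(r_a2²−r_b2²) = 13.783052
base pitch p_b = π·m·cos α = 7.811417
CR = (35.333413 + 13.783052 − 103.584000·sin 20.58300°)/7.811417 = 1.625834
contact ratio ≈ 1.6258

1.6258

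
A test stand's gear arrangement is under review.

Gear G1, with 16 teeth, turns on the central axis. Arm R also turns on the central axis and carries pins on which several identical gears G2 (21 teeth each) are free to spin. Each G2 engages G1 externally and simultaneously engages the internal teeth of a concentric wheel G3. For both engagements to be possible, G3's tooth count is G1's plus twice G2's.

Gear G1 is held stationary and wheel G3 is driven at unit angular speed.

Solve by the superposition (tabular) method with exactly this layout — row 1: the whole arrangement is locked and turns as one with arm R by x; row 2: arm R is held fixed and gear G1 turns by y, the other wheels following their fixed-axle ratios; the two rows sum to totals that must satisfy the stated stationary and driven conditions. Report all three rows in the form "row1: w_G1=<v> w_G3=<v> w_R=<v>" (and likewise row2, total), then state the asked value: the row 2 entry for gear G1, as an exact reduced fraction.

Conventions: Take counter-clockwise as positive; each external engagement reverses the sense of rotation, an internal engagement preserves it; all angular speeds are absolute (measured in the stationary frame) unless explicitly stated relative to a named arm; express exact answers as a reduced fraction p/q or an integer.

planetary set (16T centre, 21T on arm, 58T internal) — Willis relation
row 1: whole set turns with the arm by x
superposition row 2 [arm held]: sun y, ring −(16/58)·y, arm 0
boundary: total ω_sun = x + y = 0 and total ω_ring = x − (16/58)·y = 1  ⇒  y = -29/37, x = 29/37
row 2 ring = −(16/58)·(-29/37) = 8/37
totals (row 1 + row 2): sun 29/37 + (-29/37) = 0, ring 29/37 + 8/37 = 1, arm 29/37 + 0 = 29/37
asked cell (row2, sun) = -29/37

row1: w_G1=29/37 w_G3=29/37 w_R=29/37
row2: w_G1=-29/37 w_G3=8/37 w_R=0
total: w_G1=0 w_G3=1 w_R=29/37
asked value: -29/37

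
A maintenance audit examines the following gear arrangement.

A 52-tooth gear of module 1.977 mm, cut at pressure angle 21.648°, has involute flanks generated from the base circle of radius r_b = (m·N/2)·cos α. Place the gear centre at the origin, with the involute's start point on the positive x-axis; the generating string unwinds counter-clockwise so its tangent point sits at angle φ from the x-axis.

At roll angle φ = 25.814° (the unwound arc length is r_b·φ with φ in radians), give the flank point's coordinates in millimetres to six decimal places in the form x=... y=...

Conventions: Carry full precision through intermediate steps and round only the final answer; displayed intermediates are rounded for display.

topology: single-mesh involute geometry — m = 1.977, N = 52
pitch radius r_p = m·N/2 = 1.977·52/2 = 51.402000
base radius r_b = r_p·cos α = 51.402000·cos 21.648° = 47.776502
roll angle φ = 25.814° = 0.45053929 rad
x = r_b·(cos φ + φ·sin φ) = 52.382167
y = r_b·(sin φ − φ·cos φ) = 1.427085

x=52.382167 y=1.427085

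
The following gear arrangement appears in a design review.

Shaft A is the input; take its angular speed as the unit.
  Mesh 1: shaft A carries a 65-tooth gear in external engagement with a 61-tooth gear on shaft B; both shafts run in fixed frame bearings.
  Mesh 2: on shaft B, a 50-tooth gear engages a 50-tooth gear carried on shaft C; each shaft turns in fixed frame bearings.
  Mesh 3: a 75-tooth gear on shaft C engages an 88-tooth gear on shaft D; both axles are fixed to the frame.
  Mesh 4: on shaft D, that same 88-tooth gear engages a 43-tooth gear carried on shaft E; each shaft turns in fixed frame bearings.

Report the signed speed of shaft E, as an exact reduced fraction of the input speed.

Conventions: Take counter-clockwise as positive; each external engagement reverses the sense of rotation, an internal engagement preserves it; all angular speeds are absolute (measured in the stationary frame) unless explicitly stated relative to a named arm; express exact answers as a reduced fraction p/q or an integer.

4875/2623

4-mesh fixed-axis compound train (all bearings frame-fixed)
mesh 1 [65T→61T]: |ω|/ω_in = 1×65/61 = 65/61, sense flips to −
mesh 2 [50T→50T]: |ω|/ω_in = (65/61)×50/50 = 65/61, sense flips to +
mesh 3 [75T→88T]: |ω|/ω_in = (65/61)×75/88 = 4875/5368, sense flips to −
mesh 4 [88T→43T]: |ω|/ω_in = (4875/5368)×88/43 = 4875/2623, sense flips to +
signed output speed (× input speed) = 4875/2623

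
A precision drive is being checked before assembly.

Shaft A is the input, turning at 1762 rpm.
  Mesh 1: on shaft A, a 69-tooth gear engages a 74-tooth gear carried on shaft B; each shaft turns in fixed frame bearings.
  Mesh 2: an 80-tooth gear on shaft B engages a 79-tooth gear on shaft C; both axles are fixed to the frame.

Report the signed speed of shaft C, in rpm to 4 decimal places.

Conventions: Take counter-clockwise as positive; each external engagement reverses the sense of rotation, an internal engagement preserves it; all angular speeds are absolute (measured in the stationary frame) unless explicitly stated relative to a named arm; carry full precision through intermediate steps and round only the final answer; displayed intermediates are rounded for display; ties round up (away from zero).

2-mesh fixed-axis compound train (all bearings frame-fixed)
mesh 1 [69T→74T]: ω = 1762.0000×69/74 = 1642.9459 rpm, sense flips to −
mesh 2 [80T→79T]: ω = 1642.9459×80/79 = 1663.7427 rpm, sense flips to +
signed output speed = +1663.7427 rpm

+1663.7427 rpm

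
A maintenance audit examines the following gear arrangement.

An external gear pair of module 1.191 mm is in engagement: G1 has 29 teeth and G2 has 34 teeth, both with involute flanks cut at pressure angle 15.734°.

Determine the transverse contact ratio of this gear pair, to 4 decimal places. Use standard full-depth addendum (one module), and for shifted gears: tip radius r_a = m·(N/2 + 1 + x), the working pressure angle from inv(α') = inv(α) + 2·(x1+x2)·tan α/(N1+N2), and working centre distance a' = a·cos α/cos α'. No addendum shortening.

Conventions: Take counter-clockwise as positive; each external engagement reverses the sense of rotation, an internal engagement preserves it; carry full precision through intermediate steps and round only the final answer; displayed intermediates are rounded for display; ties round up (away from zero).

1.8852

recognized (one external pair, fixed centres): single-mesh tooth geometry, m = 1.191, N1 = 29, N2 = 34
base radii: r_b1 = 16.622429, r_b2 = 19.488365
tip radii: r_a1 = 18.460500, r_a2 = 21.438000
no profile shift: α' = α, a' = a
action lengths: √(r_a1²−r_b1²) = 8.030250, √(r_a2²−r_b2²) = 8.932607
base pitch p_b = π·m·cos α = 3.601441
CR = (8.030250 + 8.932607 − 37.516500·sin 15.73400°)/3.601441 = 1.885202
contact ratio ≈ 1.8852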